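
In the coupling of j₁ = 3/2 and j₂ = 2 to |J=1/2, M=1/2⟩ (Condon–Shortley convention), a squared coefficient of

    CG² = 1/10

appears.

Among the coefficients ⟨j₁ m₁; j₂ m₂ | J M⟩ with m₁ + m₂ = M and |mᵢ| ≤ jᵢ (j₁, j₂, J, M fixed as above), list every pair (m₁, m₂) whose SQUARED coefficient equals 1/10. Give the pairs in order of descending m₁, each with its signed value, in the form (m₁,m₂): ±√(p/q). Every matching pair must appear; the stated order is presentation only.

Admissible pairs with m₁+m₂ = M = 1/2: (-3/2,2), (-1/2,1), (1/2,0), (3/2,-1)
  (m₁,m₂)=(3/2,-1): CG² = 1/10, CG = +√(1/10)   ← matches the target
  (m₁,m₂)=(1/2,0): CG² = 1/5, CG = −√(1/5)
  (m₁,m₂)=(-1/2,1): CG² = 3/10, CG = +√(3/10)
  (m₁,m₂)=(-3/2,2): CG² = 2/5, CG = −√(2/5)
Pairs with CG² = 1/10: (3/2,-1): +√(1/10)

(3/2,-1): +√(1/10)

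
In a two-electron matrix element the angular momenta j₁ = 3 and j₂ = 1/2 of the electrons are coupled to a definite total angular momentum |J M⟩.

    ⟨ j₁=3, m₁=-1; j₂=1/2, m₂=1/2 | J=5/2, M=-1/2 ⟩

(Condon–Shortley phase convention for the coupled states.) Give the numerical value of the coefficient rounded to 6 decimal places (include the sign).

-0.755929

√[6·1!5!0!/7! · 2!4!1!0!2!3!] = √(576/7)
  +(−1)^1/∏(1,0,3,0,2,0)! = -1/12  (running -1/12)
⟨..|..⟩ = √(576/7)·(-1/12) = -0.755929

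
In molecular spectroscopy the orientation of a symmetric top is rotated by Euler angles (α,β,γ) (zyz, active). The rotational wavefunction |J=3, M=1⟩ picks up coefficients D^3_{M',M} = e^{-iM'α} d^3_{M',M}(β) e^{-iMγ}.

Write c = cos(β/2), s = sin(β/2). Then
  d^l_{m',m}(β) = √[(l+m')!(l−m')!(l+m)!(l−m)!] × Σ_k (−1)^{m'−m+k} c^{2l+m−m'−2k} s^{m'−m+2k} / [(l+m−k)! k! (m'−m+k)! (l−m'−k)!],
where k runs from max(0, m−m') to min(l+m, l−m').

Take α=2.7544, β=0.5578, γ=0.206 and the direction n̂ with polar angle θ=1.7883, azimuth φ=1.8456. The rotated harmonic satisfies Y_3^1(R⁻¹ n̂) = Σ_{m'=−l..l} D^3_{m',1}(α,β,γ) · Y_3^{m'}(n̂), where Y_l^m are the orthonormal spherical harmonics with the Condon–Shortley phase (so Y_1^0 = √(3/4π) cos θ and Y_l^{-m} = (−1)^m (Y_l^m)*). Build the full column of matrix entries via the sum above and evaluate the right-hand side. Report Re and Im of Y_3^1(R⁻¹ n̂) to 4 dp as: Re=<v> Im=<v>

Re=0.1331 Im=-0.2590

Need the full column D^3_{m',1} for m'=−3..3 at α=2.7544, β=0.5578, γ=0.2060.
cos(β/2)=0.961359, sin(β/2)=0.275298
d^3_{-3,1}: single k=4 term ⇒ +0.020560;  D = -0.004150+0.020137i
d^3_{-2,1}: k∈[3..4] ⇒ +0.117246 -0.004807 = +0.112438;  D = +0.062595-0.093404i
d^3_{-1,1}: k∈[2..4] ⇒ +0.388419 -0.042469 +0.000435 = +0.346385;  D = -0.287209+0.193633i
d^3_{0,1}: k∈[1..3] ⇒ +0.783108 -0.192654 +0.005266 = +0.595720;  D = +0.583125-0.121852i
d^3_{1,1}: k∈[0..2] ⇒ +0.789429 -0.517892 +0.031852 = +0.303389;  D = -0.298422-0.054672i
d^3_{2,1}: k∈[0..1] ⇒ -0.714877 +0.117246 = -0.597631;  D = -0.503666-0.321688i
d^3_{3,1}: single k=0 term ⇒ +0.250723;  D = -0.144702-0.204753i
Y_3^{m'}(θ=1.7883,φ=1.8456) and Σ D·Y over m':
  (-0.0041+0.0201i)·(+0.2852+0.2637i)  (+0.0626-0.0934i)·(+0.1793-0.1098i)  (-0.2872+0.1936i)·(+0.0657+0.2330i)  (+0.5831-0.1219i)·(+0.2228+0.0000i)  (-0.2984-0.0547i)·(-0.0657+0.2330i)  (-0.5037-0.3217i)·(+0.1793+0.1098i)  (-0.1447-0.2048i)·(-0.2852+0.2637i)
Y_3^1(R⁻¹ n̂) = +0.133057-0.259047i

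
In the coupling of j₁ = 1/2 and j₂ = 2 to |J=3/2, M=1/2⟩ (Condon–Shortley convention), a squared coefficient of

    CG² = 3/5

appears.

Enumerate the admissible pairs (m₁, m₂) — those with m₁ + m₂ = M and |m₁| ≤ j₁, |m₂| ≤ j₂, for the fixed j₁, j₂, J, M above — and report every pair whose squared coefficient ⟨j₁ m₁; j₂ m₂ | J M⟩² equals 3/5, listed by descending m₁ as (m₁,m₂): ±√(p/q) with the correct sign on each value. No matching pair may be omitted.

(-1/2,1): −√(3/5)

Admissible pairs with m₁+m₂ = M = 1/2: (-1/2,1), (1/2,0)
  (m₁,m₂)=(1/2,0): CG² = 2/5, CG = +√(2/5)
  (m₁,m₂)=(-1/2,1): CG² = 3/5, CG = −√(3/5)   ← matches the target
Pairs with CG² = 3/5: (-1/2,1): −√(3/5)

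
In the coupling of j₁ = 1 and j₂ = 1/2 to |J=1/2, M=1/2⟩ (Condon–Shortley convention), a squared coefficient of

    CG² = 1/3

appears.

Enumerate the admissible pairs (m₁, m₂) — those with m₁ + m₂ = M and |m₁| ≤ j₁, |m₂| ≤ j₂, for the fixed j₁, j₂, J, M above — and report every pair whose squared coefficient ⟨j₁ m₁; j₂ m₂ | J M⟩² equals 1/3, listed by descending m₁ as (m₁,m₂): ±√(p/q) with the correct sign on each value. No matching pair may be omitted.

Admissible pairs with m₁+m₂ = M = 1/2: (0,1/2), (1,-1/2)
  (m₁,m₂)=(1,-1/2): CG² = 2/3, CG = +√(2/3)
  (m₁,m₂)=(0,1/2): CG² = 1/3, CG = −√(1/3)   ← matches the target
Pairs with CG² = 1/3: (0,1/2): −√(1/3)

(0,1/2): −√(1/3)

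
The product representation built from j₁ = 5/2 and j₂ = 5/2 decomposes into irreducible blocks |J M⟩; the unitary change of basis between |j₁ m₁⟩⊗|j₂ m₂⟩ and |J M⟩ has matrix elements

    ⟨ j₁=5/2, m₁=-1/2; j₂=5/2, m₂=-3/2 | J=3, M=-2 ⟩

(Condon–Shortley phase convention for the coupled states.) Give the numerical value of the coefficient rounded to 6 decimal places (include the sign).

√[7·2!3!3!/9! · 2!3!1!4!1!5!] = √(48)
  +(−1)^0/∏(0,2,3,1,0,2)! = 1/24  (running 1/24)
  +(−1)^1/∏(1,1,2,0,1,3)! = -1/12  (running -1/24)
⟨..|..⟩ = √(48)·(-1/24) = -0.288675

−√(1/12) ≈ -0.288675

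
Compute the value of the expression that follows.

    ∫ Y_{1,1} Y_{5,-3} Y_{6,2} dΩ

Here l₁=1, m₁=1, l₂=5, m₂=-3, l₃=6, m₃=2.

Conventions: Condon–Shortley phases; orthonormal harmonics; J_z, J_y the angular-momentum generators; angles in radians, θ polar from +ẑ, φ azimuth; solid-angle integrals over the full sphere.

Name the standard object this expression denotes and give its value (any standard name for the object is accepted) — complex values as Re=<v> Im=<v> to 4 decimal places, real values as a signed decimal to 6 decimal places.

This is a Gaunt coefficient — the integral of a triple product of spherical harmonics over the sphere.
Checks pass: Σm=0; 12 even; l₃=6∈[4,6].
(2·1+1)(2·5+1)(2·6+1) = 429
Δ: 0! 2! 10! / 13! → 1/858
sum: t=0:+1/14400 = 1/14400
3j²(1 5 6; 0 0 0) = Δ·Π!·Σ² = 6/143  (sign +1)
sum: t=0:+1/161280 = 1/161280
3j²(1 5 6; 1 -3 2) = Δ·Π!·Σ² = 1/143  (sign +1)
combine: 4πI² = 429·6/143·1/143 = 18/143
take √, sign +1: I = 0.10008369

Gaunt coefficient, +0.100084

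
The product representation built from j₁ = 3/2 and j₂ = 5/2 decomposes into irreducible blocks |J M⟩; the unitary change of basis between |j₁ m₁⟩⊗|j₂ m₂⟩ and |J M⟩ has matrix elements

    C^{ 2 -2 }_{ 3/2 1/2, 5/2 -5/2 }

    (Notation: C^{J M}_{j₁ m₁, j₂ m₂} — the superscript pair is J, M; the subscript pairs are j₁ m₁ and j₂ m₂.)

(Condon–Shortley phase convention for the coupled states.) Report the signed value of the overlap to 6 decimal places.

√[5·2!1!3!/7! · 2!1!0!5!0!4!] = √(480/7)
  +(−1)^0/∏(0,2,1,0,0,3)! = 1/12  (running 1/12)
⟨..|..⟩ = √(480/7)·(1/12) = +0.690066

+√(10/21) = +0.690066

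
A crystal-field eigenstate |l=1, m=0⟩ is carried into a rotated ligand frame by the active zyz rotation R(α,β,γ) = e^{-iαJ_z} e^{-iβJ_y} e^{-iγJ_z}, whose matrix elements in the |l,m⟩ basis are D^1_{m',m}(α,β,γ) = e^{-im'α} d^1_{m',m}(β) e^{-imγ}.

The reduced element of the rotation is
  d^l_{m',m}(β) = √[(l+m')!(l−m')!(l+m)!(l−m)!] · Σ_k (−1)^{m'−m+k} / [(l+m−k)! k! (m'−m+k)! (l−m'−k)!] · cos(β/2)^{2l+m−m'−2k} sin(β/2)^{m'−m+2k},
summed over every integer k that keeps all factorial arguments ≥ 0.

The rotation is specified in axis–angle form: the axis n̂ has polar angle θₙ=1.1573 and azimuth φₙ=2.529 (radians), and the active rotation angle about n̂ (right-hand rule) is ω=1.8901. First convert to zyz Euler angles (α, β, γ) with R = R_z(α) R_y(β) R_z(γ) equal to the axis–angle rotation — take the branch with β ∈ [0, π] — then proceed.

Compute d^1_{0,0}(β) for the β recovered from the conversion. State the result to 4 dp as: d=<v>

Axis–angle → zyz. n̂ = (sinθₙcosφₙ, sinθₙsinφₙ, cosθₙ) = (-0.749207, +0.526531, +0.401813), ω = 1.8901.
R = I cosω + sinω [n̂]ₓ + (1−cosω) n̂n̂ᵀ gives
  R = [+0.423604, -0.899814, +0.104377; -0.136807, +0.050355, +0.989317; -0.895457, -0.433358, -0.101770]
β = atan2(√(R₁₃²+R₂₃²), R₃₃) = 1.672743; α = atan2(R₂₃, R₁₃) mod 2π = 1.465681; γ = atan2(R₃₂, −R₃₁) mod 2π = 5.832459
d^1_{0,0}(β=1.6727) via the finite sum:
With c≡cos(β/2)=0.670160 and s≡sin(β/2)=0.742216, N=[1·1·1·1]^{1/2}=1.000000
Admissible k: 0..1 (factorial args all ≥0)
  k=0: (−1)^0·1.0000/(1)·0.6702^2·0.7422^0 = +0.449115
  k=1: (−1)^1·1.0000/(1)·0.6702^0·0.7422^2 = -0.550885
d^1_{0,0}(1.6727) = +0.449115 -0.550885 = -0.101770

d=-0.1018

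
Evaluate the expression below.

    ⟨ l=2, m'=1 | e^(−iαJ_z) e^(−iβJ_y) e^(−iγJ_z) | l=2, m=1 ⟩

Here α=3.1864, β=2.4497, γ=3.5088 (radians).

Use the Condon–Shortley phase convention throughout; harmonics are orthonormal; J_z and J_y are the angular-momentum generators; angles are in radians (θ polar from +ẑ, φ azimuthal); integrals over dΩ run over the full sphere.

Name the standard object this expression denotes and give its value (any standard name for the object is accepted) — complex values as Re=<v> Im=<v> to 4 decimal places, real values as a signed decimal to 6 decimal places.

This is a Wigner D-matrix element — the rotation-matrix element ⟨l m'| R(α,β,γ) |l m⟩ in the angular-momentum basis.
D^2_{1,1}(3.1864,2.4497,3.5088) = e^{-i·1·3.1864}·d^2_{1,1}(2.4497)·e^{-i·1·3.5088}. Compute d first:
c=cos(2.449700/2)=0.339087, s=sin(2.449700/2)=0.940755; N=√[6·1·6·1]=6.000000
k: max(0,(1)−(1))=0 … min(2+(1),2−(1))=1
  k=0: (−1)^0·6.0000/(6)·0.3391^4·0.9408^0 = +0.013220
  k=1: (−1)^1·6.0000/(2)·0.3391^2·0.9408^2 = -0.305279
d^2_{1,1}(2.4497) = +0.013220 -0.305279 = -0.292059
Attach z-rotation phases: D = e^{-i(1)(3.1864)}·(-0.292059)·e^{-i(1)(3.5088)} = -0.267618+0.116957i

Wigner D-matrix element, Re=-0.2676 Im=0.1170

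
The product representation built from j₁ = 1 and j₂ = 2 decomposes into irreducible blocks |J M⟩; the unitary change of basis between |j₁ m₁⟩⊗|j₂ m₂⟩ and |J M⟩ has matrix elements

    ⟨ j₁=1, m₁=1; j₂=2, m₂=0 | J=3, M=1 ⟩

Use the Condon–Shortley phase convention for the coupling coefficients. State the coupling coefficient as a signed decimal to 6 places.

+0.632456  (= +√(2/5))

j₁+j₂−J=0  J+j₁−j₂=2  J−j₁+j₂=4  j₁+j₂+J+1=7
(j₁±m₁, j₂±m₂, J±M) = (2,0,2,2,4,2)
P² = 128/5
sum k=0..0:
  [0] +1/8 = 1/8
S = 1/8
C² = P²·S² = 2/5 ; C = +0.632456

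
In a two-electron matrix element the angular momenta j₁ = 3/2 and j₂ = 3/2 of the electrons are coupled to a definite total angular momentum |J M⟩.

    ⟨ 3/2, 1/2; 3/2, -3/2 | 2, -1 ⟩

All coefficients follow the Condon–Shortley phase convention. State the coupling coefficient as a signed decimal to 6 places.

+0.707107

√[5·1!2!2!/6! · 2!1!0!3!1!3!] = √(2)
  +(−1)^0/∏(0,1,1,0,1,2)! = 1/2  (running 1/2)
⟨..|..⟩ = √(2)·(1/2) = +0.707107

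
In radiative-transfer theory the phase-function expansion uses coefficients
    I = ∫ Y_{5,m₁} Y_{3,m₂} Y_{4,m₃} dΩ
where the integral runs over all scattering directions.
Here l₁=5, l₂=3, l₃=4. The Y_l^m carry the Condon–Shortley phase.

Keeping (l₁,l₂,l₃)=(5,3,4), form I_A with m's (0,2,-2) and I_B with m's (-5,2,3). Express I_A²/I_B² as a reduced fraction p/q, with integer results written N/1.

Shared (l₁,l₂,l₃)=(5,3,4): N and (l;000)² cancel in I_A²/I_B².
A: Δ = 4!·6!·2!/13! = 1/180180; Racah Σ t=3..4: t=3:−1/576 t=4:+1/2880 = -1/720; ⇒ 3j(5 3 4; 0 2 -2)² = 80/3003, sgn -1
B: Δ = 4!·6!·2!/13! = 1/180180; Racah Σ t=4..4: t=4:+1/17280 = 1/17280; ⇒ 3j(5 3 4; -5 2 3)² = 35/858, sgn -1
I_A²/I_B² = (80/3003)/(35/858) = 32/49

32/49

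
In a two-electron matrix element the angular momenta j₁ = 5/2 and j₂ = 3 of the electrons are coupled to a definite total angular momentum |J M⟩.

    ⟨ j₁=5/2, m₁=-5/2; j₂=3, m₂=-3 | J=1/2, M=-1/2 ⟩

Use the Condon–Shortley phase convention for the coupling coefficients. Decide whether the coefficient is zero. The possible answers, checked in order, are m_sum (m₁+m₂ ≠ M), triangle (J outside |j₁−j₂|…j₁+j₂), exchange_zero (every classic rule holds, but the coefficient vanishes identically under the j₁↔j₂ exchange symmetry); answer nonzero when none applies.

m-sum: m₁+m₂ = -5/2+(-3) = -11/2, M = -1/2  ✗ ⇒ coefficient is 0

m_sum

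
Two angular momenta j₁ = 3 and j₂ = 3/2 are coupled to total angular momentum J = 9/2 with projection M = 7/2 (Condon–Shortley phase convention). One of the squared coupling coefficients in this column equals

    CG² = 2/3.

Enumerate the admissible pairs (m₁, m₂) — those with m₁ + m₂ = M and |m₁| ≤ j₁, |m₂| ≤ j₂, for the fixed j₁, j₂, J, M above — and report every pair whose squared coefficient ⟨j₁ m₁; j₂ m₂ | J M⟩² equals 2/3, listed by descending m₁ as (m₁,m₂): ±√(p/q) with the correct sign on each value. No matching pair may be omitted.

Admissible pairs with m₁+m₂ = M = 7/2: (2,3/2), (3,1/2)
  (m₁,m₂)=(3,1/2): CG² = 1/3, CG = +√(1/3)
  (m₁,m₂)=(2,3/2): CG² = 2/3, CG = +√(2/3)   ← matches the target
Pairs with CG² = 2/3: (2,3/2): +√(2/3)

(2,3/2): +√(2/3)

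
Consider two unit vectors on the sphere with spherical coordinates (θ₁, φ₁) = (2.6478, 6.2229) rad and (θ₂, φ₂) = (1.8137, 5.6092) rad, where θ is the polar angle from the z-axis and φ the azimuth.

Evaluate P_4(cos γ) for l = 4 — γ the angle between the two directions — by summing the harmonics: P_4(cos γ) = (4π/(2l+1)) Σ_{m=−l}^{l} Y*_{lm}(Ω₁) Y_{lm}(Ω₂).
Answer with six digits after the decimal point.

-0.398468

Expand P_4 via completeness: Σ_{m} conj(Y_{4,m}) at Ω₁ times Y_{4,m} at Ω₂ —
  m=-4: (0.021687, -0.005333) × (-0.354446, 0.169320) = (-0.006784, 0.005562)  (running Σ = (-0.006784, 0.005562))
  m=-3: (-0.115438, 0.021108) × (0.120039, -0.247765) = (-0.008627, 0.031135)  (running Σ = (-0.015411, 0.036698))
  m=-2: (0.330307, -0.040019) × (-0.041444, -0.182904) = (-0.021009, -0.058756)  (running Σ = (-0.036420, -0.022058))
  m=-1: (-0.478416, 0.028876) × (0.223945, 0.178879) = (-0.112304, -0.079112)  (running Σ = (-0.148724, -0.101170))
  m=0: (0.082561, -0.000000) × (0.146154, 0.000000) = (0.012067, 0.000000)  (running Σ = (-0.136657, -0.101170))
  m=1: (0.478416, 0.028876) × (-0.223945, 0.178879) = (-0.112304, 0.079112)  (running Σ = (-0.248962, -0.022058))
  m=2: (0.330307, 0.040019) × (-0.041444, 0.182904) = (-0.021009, 0.058756)  (running Σ = (-0.269971, 0.036698))
  m=3: (0.115438, 0.021108) × (-0.120039, -0.247765) = (-0.008627, -0.031135)  (running Σ = (-0.278598, 0.005562))
  m=4: (0.021687, 0.005333) × (-0.354446, -0.169320) = (-0.006784, -0.005562)  (running Σ = (-0.285382, -0.000000))
Total Σ_m = (-0.285382, -0.000000). Multiply by 1.396263: (-0.398468, -0.000000). P_4(cos γ) = -0.398468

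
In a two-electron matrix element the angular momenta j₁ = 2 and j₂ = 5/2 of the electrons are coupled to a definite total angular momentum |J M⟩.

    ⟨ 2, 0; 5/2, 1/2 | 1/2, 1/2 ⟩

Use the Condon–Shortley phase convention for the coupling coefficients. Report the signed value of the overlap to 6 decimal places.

j₁+j₂−J=4  J+j₁−j₂=0  J−j₁+j₂=1  j₁+j₂+J+1=6
(j₁±m₁, j₂±m₂, J±M) = (2,2,3,2,1,0)
P² = 16/5
sum k=2..2:
  [2] +1/4 = 1/4
S = 1/4
C² = P²·S² = 1/5 ; C = +0.447214

+√(1/5) = +0.447214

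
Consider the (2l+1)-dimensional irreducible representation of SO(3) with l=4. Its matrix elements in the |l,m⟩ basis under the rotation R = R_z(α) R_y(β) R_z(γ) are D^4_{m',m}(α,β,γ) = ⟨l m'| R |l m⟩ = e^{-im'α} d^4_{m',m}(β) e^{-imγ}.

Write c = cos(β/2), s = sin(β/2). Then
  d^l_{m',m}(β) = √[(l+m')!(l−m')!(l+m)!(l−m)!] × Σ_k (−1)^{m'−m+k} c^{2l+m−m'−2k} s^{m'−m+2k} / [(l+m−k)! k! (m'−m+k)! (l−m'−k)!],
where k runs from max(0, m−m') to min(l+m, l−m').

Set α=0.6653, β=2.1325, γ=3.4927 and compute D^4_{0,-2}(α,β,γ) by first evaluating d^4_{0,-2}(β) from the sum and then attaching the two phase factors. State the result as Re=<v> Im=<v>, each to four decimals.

Re=0.2131 Im=0.1803

D^4_{0,-2}(0.6653,2.1325,3.4927) = e^{-i·0·0.6653}·d^4_{0,-2}(2.1325)·e^{-i·-2·3.4927}. Compute d first:
With c≡cos(β/2)=0.483410 and s≡sin(β/2)=0.875394, N=[24·24·2·720]^{1/2}=910.735966
Admissible k: 0..2 (factorial args all ≥0)
  k=0: (−1)^2·910.7360/(96)·0.4834^6·0.8754^2 = +0.092773
  k=1: (−1)^3·910.7360/(36)·0.4834^4·0.8754^4 = -0.811274
  k=2: (−1)^4·910.7360/(96)·0.4834^2·0.8754^6 = +0.997641
d^4_{0,-2}(2.1325) = +0.092773 -0.811274 +0.997641 = +0.279140
Phases: e^{-i·(0)·0.6653}=+1.000000+0.000000i, e^{-i·(-2)·3.4927}=+0.763414+0.645910i ⇒ D=+0.213099+0.180299i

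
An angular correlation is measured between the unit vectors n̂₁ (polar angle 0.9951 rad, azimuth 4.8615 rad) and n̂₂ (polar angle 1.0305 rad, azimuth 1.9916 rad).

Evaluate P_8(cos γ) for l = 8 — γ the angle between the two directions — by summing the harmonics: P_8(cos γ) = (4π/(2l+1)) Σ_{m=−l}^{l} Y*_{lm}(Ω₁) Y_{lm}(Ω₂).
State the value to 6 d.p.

Summing Y*_{l m}(θ₁,φ₁)·Y_{l m}(θ₂,φ₂) over m ∈ [−8, 8]; prefactor 4π/(2·8+1) = 0.739198:
  m=-8: (0.04661 + 0.11741j) × (-0.14696 + 0.03361j) = -0.01080 - 0.01569j  (running Σ = -0.01080 - 0.01569j)
  m=-7: (-0.28346 + 0.16495j) × (0.07043 - 0.35479j) = 0.03856 + 0.11218j  (running Σ = 0.02776 + 0.09650j)
  m=-6: (-0.28274 - 0.35242j) × (0.36258 + 0.25709j) = -0.01191 - 0.20047j  (running Σ = 0.01585 - 0.10397j)
  m=-5: (0.18032 - 0.19529j) × (-0.16187 + 0.09555j) = -0.01053 + 0.04884j  (running Σ = 0.00532 - 0.05513j)
  m=-4: (-0.13801 - 0.09370j) × (0.02727 + 0.24157j) = 0.01887 - 0.03590j  (running Σ = 0.02419 - 0.09103j)
  m=-3: (0.15541 - 0.32392j) × (-0.31023 - 0.09882j) = -0.08022 + 0.08513j  (running Σ = -0.05603 - 0.00589j)
  m=-2: (0.01258 + 0.00387j) × (-0.05833 + 0.06529j) = -0.00099 + 0.00060j  (running Σ = -0.05702 - 0.00530j)
  m=-1: (0.05122 - 0.34095j) × (-0.13940 - 0.31149j) = -0.11334 + 0.03157j  (running Σ = -0.17036 + 0.02628j)
  m=0: (0.06572 + 0.00000j) × (-0.03808 + 0.00000j) = -0.00250 + 0.00000j  (running Σ = -0.17286 + 0.02628j)
  m=1: (-0.05122 - 0.34095j) × (0.13940 - 0.31149j) = -0.11334 - 0.03157j  (running Σ = -0.28620 - 0.00530j)
  m=2: (0.01258 - 0.00387j) × (-0.05833 - 0.06529j) = -0.00099 - 0.00060j  (running Σ = -0.28719 - 0.00589j)
  m=3: (-0.15541 - 0.32392j) × (0.31023 - 0.09882j) = -0.08022 - 0.08513j  (running Σ = -0.36741 - 0.09103j)
  m=4: (-0.13801 + 0.09370j) × (0.02727 - 0.24157j) = 0.01887 + 0.03590j  (running Σ = -0.34854 - 0.05513j)
  m=5: (-0.18032 - 0.19529j) × (0.16187 + 0.09555j) = -0.01053 - 0.04884j  (running Σ = -0.35907 - 0.10397j)
  m=6: (-0.28274 + 0.35242j) × (0.36258 - 0.25709j) = -0.01191 + 0.20047j  (running Σ = -0.37098 + 0.09650j)
  m=7: (0.28346 + 0.16495j) × (-0.07043 - 0.35479j) = 0.03856 - 0.11218j  (running Σ = -0.33243 - 0.01569j)
  m=8: (0.04661 - 0.11741j) × (-0.14696 - 0.03361j) = -0.01080 + 0.01569j  (running Σ = -0.34322 + 0.00000j)
Total Σ_m = -0.34322 + 0.00000j. Multiply by 0.739198: -0.25371 + 0.00000j. P_8(cos γ) = -0.253710

-0.253710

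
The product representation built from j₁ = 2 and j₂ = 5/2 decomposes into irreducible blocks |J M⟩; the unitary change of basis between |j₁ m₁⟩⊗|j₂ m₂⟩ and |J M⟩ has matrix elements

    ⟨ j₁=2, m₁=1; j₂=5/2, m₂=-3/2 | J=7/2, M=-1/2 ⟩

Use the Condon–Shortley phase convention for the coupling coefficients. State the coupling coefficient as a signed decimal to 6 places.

+√(121/315) = +0.619780

√[8·1!3!4!/9! · 3!1!1!4!3!4!] = √(2304/35)
  +(−1)^0/∏(0,1,1,1,2,3)! = 1/12  (running 1/12)
  +(−1)^1/∏(1,0,0,0,3,4)! = -1/144  (running 11/144)
⟨..|..⟩ = √(2304/35)·(11/144) = +0.619780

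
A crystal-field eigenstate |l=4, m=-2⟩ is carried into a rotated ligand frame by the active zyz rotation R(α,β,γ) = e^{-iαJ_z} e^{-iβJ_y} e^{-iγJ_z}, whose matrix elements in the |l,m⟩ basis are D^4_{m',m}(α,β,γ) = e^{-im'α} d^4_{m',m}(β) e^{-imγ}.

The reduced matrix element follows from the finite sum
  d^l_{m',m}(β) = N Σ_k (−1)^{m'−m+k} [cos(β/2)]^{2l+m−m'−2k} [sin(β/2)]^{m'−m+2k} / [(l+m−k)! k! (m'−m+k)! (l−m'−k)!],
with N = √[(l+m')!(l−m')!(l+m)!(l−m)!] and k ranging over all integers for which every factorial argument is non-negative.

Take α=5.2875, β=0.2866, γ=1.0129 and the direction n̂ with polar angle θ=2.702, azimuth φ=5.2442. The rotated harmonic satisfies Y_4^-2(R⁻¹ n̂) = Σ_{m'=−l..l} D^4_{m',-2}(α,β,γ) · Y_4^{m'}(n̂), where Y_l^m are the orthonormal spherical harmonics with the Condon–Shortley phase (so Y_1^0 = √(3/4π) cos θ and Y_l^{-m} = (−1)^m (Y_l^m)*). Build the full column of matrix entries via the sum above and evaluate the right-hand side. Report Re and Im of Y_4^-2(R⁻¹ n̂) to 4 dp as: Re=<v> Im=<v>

Re=-0.2100 Im=0.3750

Need the full column D^4_{m',-2} for m'=−4..4 at α=5.2875, β=0.2866, γ=1.0129.
cos(β/2)=0.989750, sin(β/2)=0.142810
d^4_{-4,-2}: single k=2 term ⇒ +0.101450;  D = -0.038208-0.093980i
d^4_{-3,-2}: k∈[1..2] ⇒ +0.497166 -0.031052 = +0.466114;  D = +0.266846-0.382172i
d^4_{-2,-2}: k∈[0..2] ⇒ +0.920883 -0.230066 +0.005987 = +0.696804;  D = +0.696391+0.023986i
d^4_{-1,-2}: k∈[0..2] ⇒ -0.563734 +0.058683 -0.000814 = -0.505865;  D = -0.260379-0.433708i
d^4_{0,-2}: k∈[0..2] ⇒ +0.181883 -0.010098 +0.000079 = +0.171864;  D = -0.075528+0.154379i
d^4_{1,-2}: k∈[0..2] ⇒ -0.039122 +0.001222 -0.000005 = -0.037905;  D = +0.037632-0.004542i
d^4_{2,-2}: k∈[0..2] ⇒ +0.005987 -0.000100 +0.000000 = +0.005888;  D = -0.003771-0.004521i
d^4_{3,-2}: k∈[0..1] ⇒ -0.000646 +0.000004 = -0.000642;  D = -0.000190+0.000613i
d^4_{4,-2}: single k=0 term ⇒ +0.000044;  D = +0.000042-0.000012i
Y_4^{m'}(θ=2.702,φ=5.2442) and Σ D·Y over m':
  (-0.0382-0.0940i)·(-0.0077-0.0123i)  (+0.2668-0.3822i)·(+0.0873-0.0022i)  (+0.6964+0.0240i)·(-0.1393+0.2506i)  (-0.2604-0.4337i)·(-0.2524-0.4290i)  (-0.0755+0.1544i)·(+0.2014+0.0000i)  (+0.0376-0.0045i)·(+0.2524-0.4290i)  (-0.0038-0.0045i)·(-0.1393-0.2506i)  (-0.0002+0.0006i)·(-0.0873-0.0022i)  (+0.0000-0.0000i)·(-0.0077+0.0123i)
Y_4^-2(R⁻¹ n̂) = -0.209985+0.374959i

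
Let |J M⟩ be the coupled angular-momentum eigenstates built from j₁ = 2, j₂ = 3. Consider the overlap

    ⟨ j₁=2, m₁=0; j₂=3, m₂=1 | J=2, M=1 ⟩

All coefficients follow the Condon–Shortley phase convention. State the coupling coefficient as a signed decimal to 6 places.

j₁+j₂−J=3  J+j₁−j₂=1  J−j₁+j₂=3  j₁+j₂+J+1=8
(j₁±m₁, j₂±m₂, J±M) = (2,2,4,2,3,1)
P² = 36/7
sum k=1..2:
  [1] −1/12 = -1/12
  [2] +1/4 = 1/4
S = 1/6
C² = P²·S² = 1/7 ; C = +0.377964

+0.377964  (= +√(1/7))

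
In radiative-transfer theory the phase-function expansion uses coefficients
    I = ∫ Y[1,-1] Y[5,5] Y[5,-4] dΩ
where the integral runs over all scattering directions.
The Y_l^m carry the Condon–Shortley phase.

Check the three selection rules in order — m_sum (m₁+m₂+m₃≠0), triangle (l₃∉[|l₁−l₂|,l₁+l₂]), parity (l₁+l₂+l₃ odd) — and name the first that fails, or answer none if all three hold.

parity

Σmᵢ = 0  ✓
l₃∈[|l₁−l₂|,l₁+l₂]=[4,6], have l₃=5  ✓
Σlᵢ = 11 ⇒ odd  ✗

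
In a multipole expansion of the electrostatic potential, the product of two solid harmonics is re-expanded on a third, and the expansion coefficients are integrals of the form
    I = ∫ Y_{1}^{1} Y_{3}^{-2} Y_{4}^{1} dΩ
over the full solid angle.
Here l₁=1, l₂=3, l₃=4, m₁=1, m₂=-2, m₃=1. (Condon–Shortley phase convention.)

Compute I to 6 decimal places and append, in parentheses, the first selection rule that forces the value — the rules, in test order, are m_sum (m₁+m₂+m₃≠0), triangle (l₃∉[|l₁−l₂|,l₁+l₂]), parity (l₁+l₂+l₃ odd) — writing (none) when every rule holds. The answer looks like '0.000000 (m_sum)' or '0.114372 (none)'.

m-sum 0 ✓  L=8 even ✓  2≤4≤4 ✓
Π(2lᵢ+1) = 3×7×9 = 189
triangle coeff Δ(1,3,4) = 1/252
Σ_t [0,0]: t=0:+1/36 = 1/36
(3j)²=4/63 [(1 3 4; 0 0 0)], sign=+1
Σ_t [0,0]: t=0:+1/240 = 1/240
(3j)²=1/84 [(1 3 4; 1 -2 1)], sign=-1
⇒ 4πI² = 1/7
I = (-1)√(1/7/(4π)) = -0.10662181
No selection rule forces the value: the integral is nonzero (none).

-0.106622 (none)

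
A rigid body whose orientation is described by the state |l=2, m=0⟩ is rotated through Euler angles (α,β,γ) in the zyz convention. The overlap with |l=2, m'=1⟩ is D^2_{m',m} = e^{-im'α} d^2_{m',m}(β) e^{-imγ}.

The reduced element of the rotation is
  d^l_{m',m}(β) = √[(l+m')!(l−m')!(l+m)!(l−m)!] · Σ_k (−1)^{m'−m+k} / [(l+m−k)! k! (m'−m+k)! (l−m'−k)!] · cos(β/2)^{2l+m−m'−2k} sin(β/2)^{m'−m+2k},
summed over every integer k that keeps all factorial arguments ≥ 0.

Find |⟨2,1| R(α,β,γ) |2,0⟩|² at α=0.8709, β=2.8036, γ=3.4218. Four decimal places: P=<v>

P=0.1468

First d^2_{1,0}(β=2.8036), then the phase factors e^{-i(1)α} and e^{-i(0)γ}:
With c≡cos(β/2)=0.168193 and s≡sin(β/2)=0.985754, N=[6·1·2·2]^{1/2}=4.898979
The bounds max(0,m−m')=0 and min(l+m,l−m')=1 give 2 terms
  k=0: (−1)^1·4.8990/(2)·0.1682^3·0.9858^1 = -0.011489
  k=1: (−1)^2·4.8990/(2)·0.1682^1·0.9858^3 = +0.394629
d^2_{1,0}(2.8036) = -0.011489 +0.394629 = +0.383141
|D^2_{1,0}|² = |d^2_{1,0}(β)|² = (+0.383141)² = 0.146797 (the z-rotation phases have unit modulus)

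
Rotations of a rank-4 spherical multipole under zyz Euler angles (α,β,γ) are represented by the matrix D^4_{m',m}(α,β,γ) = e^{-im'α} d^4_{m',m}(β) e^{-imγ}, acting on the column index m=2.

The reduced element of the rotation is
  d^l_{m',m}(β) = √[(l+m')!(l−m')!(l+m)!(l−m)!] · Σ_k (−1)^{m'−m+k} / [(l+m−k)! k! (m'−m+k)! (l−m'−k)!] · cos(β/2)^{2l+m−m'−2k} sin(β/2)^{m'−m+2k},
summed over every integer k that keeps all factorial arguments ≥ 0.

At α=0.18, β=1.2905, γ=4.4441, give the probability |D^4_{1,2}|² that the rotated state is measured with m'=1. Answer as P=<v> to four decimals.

P=0.1636

First d^4_{1,2}(β=1.2905), then the phase factors e^{-i(1)α} and e^{-i(2)γ}:
With c≡cos(β/2)=0.798949 and s≡sin(β/2)=0.601398, N=[120·6·720·2]^{1/2}=1018.233765
Admissible k: 1..3 (factorial args all ≥0)
  k=1: (−1)^0·1018.2338/(240)·0.7989^7·0.6014^1 = +0.530192
  k=2: (−1)^1·1018.2338/(48)·0.7989^5·0.6014^3 = -1.502066
  k=3: (−1)^2·1018.2338/(72)·0.7989^3·0.6014^5 = +0.567392
d^4_{1,2}(1.2905) = +0.530192 -1.502066 +0.567392 = -0.404482
|D^4_{1,2}|² = |d^4_{1,2}(β)|² = (-0.404482)² = 0.163605 (the z-rotation phases have unit modulus)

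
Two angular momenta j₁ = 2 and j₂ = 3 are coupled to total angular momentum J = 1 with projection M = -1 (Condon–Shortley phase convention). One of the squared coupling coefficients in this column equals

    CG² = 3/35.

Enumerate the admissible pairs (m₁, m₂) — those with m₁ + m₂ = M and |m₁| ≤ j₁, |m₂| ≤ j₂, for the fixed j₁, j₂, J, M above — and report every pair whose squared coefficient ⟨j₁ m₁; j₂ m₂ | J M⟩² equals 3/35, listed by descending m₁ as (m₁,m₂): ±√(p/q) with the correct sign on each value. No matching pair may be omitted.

(-1,0): −√(3/35)

Admissible pairs with m₁+m₂ = M = -1: (-2,1), (-1,0), (0,-1), (1,-2), (2,-3)
  (m₁,m₂)=(2,-3): CG² = 3/7, CG = +√(3/7)
  (m₁,m₂)=(1,-2): CG² = 2/7, CG = −√(2/7)
  (m₁,m₂)=(0,-1): CG² = 6/35, CG = +√(6/35)
  (m₁,m₂)=(-1,0): CG² = 3/35, CG = −√(3/35)   ← matches the target
  (m₁,m₂)=(-2,1): CG² = 1/35, CG = +√(1/35)
Pairs with CG² = 3/35: (-1,0): −√(3/35)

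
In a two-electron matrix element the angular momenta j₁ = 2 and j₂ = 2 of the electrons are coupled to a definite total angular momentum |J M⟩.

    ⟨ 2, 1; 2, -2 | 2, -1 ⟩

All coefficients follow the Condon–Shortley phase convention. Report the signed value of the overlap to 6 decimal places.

+√(3/7) = +0.654654

√[5·2!2!2!/7! · 3!1!0!4!1!3!] = √(48/7)
  +(−1)^0/∏(0,2,1,0,1,2)! = 1/4  (running 1/4)
⟨..|..⟩ = √(48/7)·(1/4) = +0.654654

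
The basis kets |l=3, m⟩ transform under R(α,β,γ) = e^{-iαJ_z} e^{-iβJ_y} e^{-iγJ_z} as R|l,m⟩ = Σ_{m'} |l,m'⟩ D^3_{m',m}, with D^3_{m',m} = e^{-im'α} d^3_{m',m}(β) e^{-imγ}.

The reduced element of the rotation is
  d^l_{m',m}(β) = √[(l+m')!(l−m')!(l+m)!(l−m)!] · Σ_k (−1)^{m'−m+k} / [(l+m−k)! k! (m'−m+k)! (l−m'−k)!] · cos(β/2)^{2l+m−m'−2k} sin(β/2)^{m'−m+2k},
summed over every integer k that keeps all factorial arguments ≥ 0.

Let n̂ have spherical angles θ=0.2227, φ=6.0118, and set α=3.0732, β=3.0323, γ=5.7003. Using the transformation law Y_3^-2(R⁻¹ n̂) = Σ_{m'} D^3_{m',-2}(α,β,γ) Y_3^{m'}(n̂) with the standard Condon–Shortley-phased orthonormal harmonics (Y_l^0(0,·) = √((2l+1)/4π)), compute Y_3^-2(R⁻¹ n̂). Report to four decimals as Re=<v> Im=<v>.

Need the full column D^3_{m',-2} for m'=−3..3 at α=3.0732, β=3.0323, γ=5.7003.
cos(β/2)=0.054619, sin(β/2)=0.998507
d^3_{-3,-2}: single k=1 term ⇒ +0.000001;  D = -0.000000+0.000001i
d^3_{-2,-2}: k∈[0..1] ⇒ +0.000000 -0.000044 = -0.000044;  D = -0.000012+0.000043i
d^3_{-1,-2}: k∈[0..1] ⇒ -0.000002 +0.001026 = +0.001024;  D = -0.000338+0.000967i
d^3_{0,-2}: k∈[0..1] ⇒ +0.000049 -0.016243 = -0.016194;  D = -0.006381+0.014884i
d^3_{1,-2}: k∈[0..1] ⇒ -0.001026 +0.171436 = +0.170410;  D = -0.077695+0.151667i
d^3_{2,-2}: k∈[0..1] ⇒ +0.014827 -0.991077 = -0.976250;  D = -0.503441+0.836427i
d^3_{3,-2}: single k=0 term ⇒ -0.132793;  D = +0.076095-0.108828i
Y_3^{m'}(θ=0.2227,φ=6.0118) and Σ D·Y over m':
  (-0.0000+0.0000i)·(+0.0031+0.0033i)  (-0.0000+0.0000i)·(+0.0416+0.0251i)  (-0.0003+0.0010i)·(+0.2583+0.0719i)  (-0.0064+0.0149i)·(+0.6391+0.0000i)  (-0.0777+0.1517i)·(-0.2583+0.0719i)  (-0.5034+0.8364i)·(+0.0416-0.0251i)  (+0.0761-0.1088i)·(-0.0031+0.0033i)
Y_3^-2(R⁻¹ n̂) = +0.005097+0.013033i

Re=0.0051 Im=0.0130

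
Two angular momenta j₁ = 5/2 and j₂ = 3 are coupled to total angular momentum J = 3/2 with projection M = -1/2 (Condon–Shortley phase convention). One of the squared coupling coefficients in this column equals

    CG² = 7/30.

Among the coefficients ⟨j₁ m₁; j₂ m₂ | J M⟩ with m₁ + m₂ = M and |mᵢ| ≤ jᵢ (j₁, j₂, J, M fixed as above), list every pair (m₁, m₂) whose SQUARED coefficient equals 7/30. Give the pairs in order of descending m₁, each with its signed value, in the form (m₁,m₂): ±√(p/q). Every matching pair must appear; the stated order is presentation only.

(-3/2,1): −√(7/30)

Admissible pairs with m₁+m₂ = M = -1/2: (-5/2,2), (-3/2,1), (-1/2,0), (1/2,-1), (3/2,-2), (5/2,-3)
  (m₁,m₂)=(5/2,-3): CG² = 5/14, CG = +√(5/14)
  (m₁,m₂)=(3/2,-2): CG² = 1/21, CG = −√(1/21)
  (m₁,m₂)=(1/2,-1): CG² = 1/105, CG = −√(1/105)
  (m₁,m₂)=(-1/2,0): CG² = 4/35, CG = +√(4/35)
  (m₁,m₂)=(-3/2,1): CG² = 7/30, CG = −√(7/30)   ← matches the target
  (m₁,m₂)=(-5/2,2): CG² = 5/21, CG = +√(5/21)
Pairs with CG² = 7/30: (-3/2,1): −√(7/30)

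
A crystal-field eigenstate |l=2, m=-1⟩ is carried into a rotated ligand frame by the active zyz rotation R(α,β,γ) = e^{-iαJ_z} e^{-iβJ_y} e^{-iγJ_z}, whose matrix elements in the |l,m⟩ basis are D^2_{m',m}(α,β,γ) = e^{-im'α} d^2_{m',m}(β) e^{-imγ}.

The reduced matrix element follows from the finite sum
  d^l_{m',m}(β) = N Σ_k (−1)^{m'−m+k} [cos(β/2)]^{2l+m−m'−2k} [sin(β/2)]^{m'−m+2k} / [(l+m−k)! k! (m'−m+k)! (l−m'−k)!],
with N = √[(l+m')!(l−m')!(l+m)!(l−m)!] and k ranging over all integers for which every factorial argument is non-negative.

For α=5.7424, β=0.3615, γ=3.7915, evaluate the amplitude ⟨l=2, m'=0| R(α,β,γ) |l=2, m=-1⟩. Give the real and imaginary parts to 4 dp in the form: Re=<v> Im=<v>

Re=0.3226 Im=0.2452

Split into d^2_{0,-1}(β=0.3615) × two z-phases.
c=cos(0.361500/2)=0.983709, s=sin(0.361500/2)=0.179767; N=√[2·2·1·6]=4.898979
The bounds max(0,m−m')=0 and min(l+m,l−m')=1 give 2 terms
  k=0: (−1)^1·4.8990/(2)·0.9837^3·0.1798^1 = -0.419167
  k=1: (−1)^2·4.8990/(2)·0.9837^1·0.1798^3 = +0.013998
d^2_{0,-1}(0.3615) = -0.419167 +0.013998 = -0.405168
Attach z-rotation phases: D = e^{-i(0)(5.7424)}·(-0.405168)·e^{-i(-1)(3.7915)} = +0.322571+0.245172i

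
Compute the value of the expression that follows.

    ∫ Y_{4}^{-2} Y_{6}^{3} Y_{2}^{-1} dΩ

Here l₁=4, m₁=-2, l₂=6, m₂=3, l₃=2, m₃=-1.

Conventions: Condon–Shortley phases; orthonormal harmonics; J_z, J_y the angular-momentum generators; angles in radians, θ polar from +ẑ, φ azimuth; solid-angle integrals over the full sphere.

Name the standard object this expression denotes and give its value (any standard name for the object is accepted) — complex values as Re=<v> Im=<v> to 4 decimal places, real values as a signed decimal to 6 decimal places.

Gaunt coefficient, -0.252474

This is a Gaunt coefficient — the integral of a triple product of spherical harmonics over the sphere.
m-sum 0 ✓  L=12 even ✓  2≤2≤10 ✓
Π(2lᵢ+1) = 9×13×5 = 585
triangle coeff Δ(4,6,2) = 1/6435
Σ_t [4,4]: t=4:+1/2304 = 1/2304
(3j)²=5/143 [(4 6 2; 0 0 0)], sign=+1
Σ_t [6,6]: t=6:+1/8640 = 1/8640
(3j)²=28/715 [(4 6 2; -2 3 -1)], sign=-1
⇒ 4πI² = 1260/1573
I = (-1)√(1260/1573/(4π)) = -0.25247360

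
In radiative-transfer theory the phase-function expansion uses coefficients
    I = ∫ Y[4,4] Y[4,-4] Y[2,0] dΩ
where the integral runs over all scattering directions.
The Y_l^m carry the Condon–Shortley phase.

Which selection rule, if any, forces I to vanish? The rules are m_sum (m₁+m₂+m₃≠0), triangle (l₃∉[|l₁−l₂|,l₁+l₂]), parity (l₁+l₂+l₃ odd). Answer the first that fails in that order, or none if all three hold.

azimuthal sum: 4 − 4 + 0 = 0  ✓
0 ≤ 2 ≤ 8 (triangle on l)  ✓
L = 4 + 4 + 2 = 10 (even)  ✓

none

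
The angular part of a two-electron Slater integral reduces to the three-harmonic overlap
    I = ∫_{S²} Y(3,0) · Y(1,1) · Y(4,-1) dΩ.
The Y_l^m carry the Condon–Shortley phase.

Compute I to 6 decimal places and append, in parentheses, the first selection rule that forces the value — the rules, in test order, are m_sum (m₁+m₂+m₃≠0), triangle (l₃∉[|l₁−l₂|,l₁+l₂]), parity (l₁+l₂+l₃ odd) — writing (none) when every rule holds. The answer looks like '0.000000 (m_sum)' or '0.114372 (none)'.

Rules hold: Σm=0, L=8 even, 2≤4≤4.
N = 7·3·9 = 189
Δ = 0!·6!·2!/9! = 1/252
Racah Σ t=0..0: t=0:+1/36 = 1/36
⇒ 3j(3 1 4; 0 0 0)² = 4/63, sgn +1
Racah Σ t=0..0: t=0:+1/72 = 1/72
⇒ 3j(3 1 4; 0 1 -1)² = 5/126, sgn -1
4πI² = N·(3j₀)²·(3jₘ)² = 10/21
I = -1·√(0.47619/4π) = -0.19466390
No selection rule forces the value: the integral is nonzero (none).

-0.194664 (none)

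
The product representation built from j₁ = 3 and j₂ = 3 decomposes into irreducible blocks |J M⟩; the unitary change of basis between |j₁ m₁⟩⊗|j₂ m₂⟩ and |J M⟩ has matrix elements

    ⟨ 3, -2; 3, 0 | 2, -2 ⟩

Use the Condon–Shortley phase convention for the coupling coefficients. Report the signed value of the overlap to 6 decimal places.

√[5·4!2!2!/9! · 1!5!3!3!0!4!] = √(960/7)
  +(−1)^3/∏(3,1,2,0,0,2)! = -1/24  (running -1/24)
⟨..|..⟩ = √(960/7)·(-1/24) = -0.487950

−√(5/21) = -0.487950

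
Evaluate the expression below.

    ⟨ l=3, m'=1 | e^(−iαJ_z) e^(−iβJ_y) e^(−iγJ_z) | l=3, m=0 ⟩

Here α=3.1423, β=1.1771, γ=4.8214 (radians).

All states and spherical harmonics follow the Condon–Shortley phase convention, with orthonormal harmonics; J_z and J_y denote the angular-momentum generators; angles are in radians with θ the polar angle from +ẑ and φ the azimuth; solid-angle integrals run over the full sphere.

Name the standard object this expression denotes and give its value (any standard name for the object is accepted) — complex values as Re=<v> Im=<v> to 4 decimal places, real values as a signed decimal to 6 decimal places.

Wigner D-matrix element, Re=-0.1057 Im=0.0001

This is a Wigner D-matrix element — the rotation-matrix element ⟨l m'| R(α,β,γ) |l m⟩ in the angular-momentum basis.
Split into d^3_{1,0}(β=1.1771) × two z-phases.
c=cos(1.177100/2)=0.831747, s=sin(1.177100/2)=0.555156; N=√[24·2·6·6]=41.569219
Admissible k: 0..2 (factorial args all ≥0)
  k=0: (−1)^1·41.5692/(12)·0.8317^5·0.5552^1 = -0.765527
  k=1: (−1)^2·41.5692/(4)·0.8317^3·0.5552^3 = +1.023126
  k=2: (−1)^3·41.5692/(12)·0.8317^1·0.5552^5 = -0.151934
d^3_{1,0}(1.1771) = -0.765527 +1.023126 -0.151934 = +0.105665
Phases: e^{-i·(1)·3.1423}=-1.000000+0.000707i, e^{-i·(0)·4.8214}=+1.000000+0.000000i ⇒ D=-0.105665+0.000075i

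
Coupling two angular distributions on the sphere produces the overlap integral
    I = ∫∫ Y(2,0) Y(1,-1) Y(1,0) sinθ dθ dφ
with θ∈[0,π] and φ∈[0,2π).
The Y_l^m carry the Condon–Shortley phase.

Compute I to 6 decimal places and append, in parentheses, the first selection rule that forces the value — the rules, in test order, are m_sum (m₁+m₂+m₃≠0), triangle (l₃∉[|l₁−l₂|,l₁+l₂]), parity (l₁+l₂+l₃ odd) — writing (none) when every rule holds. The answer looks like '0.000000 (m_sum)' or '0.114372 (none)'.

0.000000 (m_sum)

m-sum = 0 − 1 + 0 = -1 ≠ 0 ⇒ I = 0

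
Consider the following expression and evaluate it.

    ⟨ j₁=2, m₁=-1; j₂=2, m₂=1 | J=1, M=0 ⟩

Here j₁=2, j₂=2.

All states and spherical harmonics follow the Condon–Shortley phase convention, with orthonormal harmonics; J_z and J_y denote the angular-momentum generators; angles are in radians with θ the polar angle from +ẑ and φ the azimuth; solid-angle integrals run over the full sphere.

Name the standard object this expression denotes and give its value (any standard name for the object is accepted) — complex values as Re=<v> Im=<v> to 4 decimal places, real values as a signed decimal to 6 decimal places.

Clebsch–Gordan coefficient, +√(1/10) ≈ +0.316228

This is a Clebsch–Gordan (vector-coupling) coefficient.
j₁+j₂−J=3  J+j₁−j₂=1  J−j₁+j₂=1  j₁+j₂+J+1=6
(j₁±m₁, j₂±m₂, J±M) = (1,3,3,1,1,1)
P² = 9/10
sum k=2..3:
  [2] +1/2 = 1/2
  [3] −1/6 = -1/6
S = 1/3
C² = P²·S² = 1/10 ; C = +0.316228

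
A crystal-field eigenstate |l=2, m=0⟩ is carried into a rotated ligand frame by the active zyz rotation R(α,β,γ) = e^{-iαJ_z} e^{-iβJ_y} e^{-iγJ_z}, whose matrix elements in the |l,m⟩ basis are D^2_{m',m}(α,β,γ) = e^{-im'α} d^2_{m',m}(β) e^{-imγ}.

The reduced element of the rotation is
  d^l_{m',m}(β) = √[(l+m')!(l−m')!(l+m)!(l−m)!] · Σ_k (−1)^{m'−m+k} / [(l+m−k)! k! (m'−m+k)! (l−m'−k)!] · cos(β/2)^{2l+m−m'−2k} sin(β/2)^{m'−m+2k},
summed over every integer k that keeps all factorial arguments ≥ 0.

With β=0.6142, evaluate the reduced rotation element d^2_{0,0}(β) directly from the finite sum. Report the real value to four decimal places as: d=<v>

d=0.5018

d^2_{0,0}(β=0.6142) via the finite sum:
c=cos(0.614200/2)=0.953214, s=sin(0.614200/2)=0.302296; N=√[2·2·2·2]=4.000000
k: max(0,(0)−(0))=0 … min(2+(0),2−(0))=2
  k=0: (−1)^0·4.0000/(4)·0.9532^4·0.3023^0 = +0.825586
  k=1: (−1)^1·4.0000/(1)·0.9532^2·0.3023^2 = -0.332127
  k=2: (−1)^2·4.0000/(4)·0.9532^0·0.3023^4 = +0.008351
d^2_{0,0}(0.6142) = +0.825586 -0.332127 +0.008351 = +0.501809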